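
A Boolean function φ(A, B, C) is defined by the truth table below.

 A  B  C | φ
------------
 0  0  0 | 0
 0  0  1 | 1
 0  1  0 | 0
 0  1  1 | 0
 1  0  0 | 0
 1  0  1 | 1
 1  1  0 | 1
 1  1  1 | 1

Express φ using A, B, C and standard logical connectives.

The 1-rows are (0,0,1), (1,0,1), (1,1,0), (1,1,1). Each contributes one minterm — ¬A·¬B·C; A·¬B·C; A·B·¬C; A·B·C — and their disjunction is a sum-of-products form of φ.

φ(A, B, C) = ((((not A and not B) and C) or ((A and not B) and C)) or ((A and B) and not C)) or ((A and B) and C)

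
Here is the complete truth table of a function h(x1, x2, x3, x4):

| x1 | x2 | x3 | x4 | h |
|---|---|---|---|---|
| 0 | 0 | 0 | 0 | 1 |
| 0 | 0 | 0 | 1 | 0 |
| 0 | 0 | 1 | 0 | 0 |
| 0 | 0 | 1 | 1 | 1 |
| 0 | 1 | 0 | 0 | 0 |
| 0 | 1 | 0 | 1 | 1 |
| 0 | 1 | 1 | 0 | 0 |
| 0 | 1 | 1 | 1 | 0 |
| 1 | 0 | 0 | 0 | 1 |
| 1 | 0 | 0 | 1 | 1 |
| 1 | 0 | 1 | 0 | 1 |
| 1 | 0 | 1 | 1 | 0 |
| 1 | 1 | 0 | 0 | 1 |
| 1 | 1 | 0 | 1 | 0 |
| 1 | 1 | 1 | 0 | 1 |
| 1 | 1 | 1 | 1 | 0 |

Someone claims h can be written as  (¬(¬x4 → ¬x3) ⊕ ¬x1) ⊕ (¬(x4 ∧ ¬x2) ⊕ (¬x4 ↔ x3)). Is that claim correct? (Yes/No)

Test each input against both h and the formula:
  x1=0, x2=0, x3=0, x4=0: formula gives 0, but h = 1 ✗
A single disagreement suffices: at (0,0,0,0) they differ, so the formula does not compute h.

No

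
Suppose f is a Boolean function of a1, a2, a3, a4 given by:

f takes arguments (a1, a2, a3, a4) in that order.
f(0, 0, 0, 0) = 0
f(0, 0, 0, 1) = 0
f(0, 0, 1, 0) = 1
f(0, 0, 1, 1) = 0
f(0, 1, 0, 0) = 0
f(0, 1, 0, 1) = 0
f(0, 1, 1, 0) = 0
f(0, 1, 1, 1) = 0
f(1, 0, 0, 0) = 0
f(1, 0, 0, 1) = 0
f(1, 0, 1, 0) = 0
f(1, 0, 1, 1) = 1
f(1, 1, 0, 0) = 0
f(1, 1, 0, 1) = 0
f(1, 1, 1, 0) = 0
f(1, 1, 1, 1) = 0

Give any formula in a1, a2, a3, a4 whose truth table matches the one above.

f(a1, a2, a3, a4) = (((not a1 and not a2) and a3) and not a4) or (((a1 and not a2) and a3) and a4)

The 1-rows are (0,0,1,0), (1,0,1,1). Each contributes one minterm — ¬a1·¬a2·a3·¬a4; a1·¬a2·a3·a4 — and their disjunction is a sum-of-products form of f.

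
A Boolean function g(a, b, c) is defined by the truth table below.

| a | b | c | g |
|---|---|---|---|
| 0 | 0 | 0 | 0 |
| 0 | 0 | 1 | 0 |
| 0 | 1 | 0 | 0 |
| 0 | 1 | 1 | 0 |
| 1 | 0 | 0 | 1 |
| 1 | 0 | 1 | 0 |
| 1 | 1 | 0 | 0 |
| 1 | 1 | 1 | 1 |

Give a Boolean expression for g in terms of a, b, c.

Collect the rows where g=1 — (1,0,0), (1,1,1) — and write one minterm per row: a·¬b·¬c, a·b·c. Their union (logical OR) reproduces the table exactly.

g(a, b, c) = ((a AND NOT b) AND NOT c) OR ((a AND b) AND c)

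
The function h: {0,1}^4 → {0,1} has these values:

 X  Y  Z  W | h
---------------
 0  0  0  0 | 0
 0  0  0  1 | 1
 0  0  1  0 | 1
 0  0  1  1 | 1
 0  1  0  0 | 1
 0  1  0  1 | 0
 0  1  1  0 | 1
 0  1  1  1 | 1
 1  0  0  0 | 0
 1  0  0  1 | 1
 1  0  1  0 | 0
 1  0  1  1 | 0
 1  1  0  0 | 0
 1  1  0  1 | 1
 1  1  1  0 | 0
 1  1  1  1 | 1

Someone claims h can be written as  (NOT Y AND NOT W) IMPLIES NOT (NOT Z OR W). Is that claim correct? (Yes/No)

No

Check the formula against h row by row:
  X=0, Y=0, Z=0, W=0: formula gives 0, h = 0 ✓
  X=0, Y=0, Z=0, W=1: formula gives 1, h = 1 ✓
  X=0, Y=0, Z=1, W=0: formula gives 1, h = 1 ✓
  X=0, Y=0, Z=1, W=1: formula gives 1, h = 1 ✓
  …
  X=0, Y=1, Z=0, W=1: formula gives 1, but h = 0 ✗
Row (0,1,0,1) is a counterexample, so the formula is not equivalent to h.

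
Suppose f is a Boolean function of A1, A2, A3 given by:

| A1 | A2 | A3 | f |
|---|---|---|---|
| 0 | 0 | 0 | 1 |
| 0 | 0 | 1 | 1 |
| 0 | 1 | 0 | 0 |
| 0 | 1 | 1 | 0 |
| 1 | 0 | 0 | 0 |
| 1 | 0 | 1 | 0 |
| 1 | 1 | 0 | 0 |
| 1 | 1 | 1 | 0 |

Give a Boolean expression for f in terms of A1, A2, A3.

f=1 on 2 inputs: (0,0,0), (0,0,1). Reading each as a conjunction of literals (¬A1·¬A2·¬A3, ¬A1·¬A2·A3) and taking the OR gives the canonical DNF.

f(A1, A2, A3) = ((¬A1 ∧ ¬A2) ∧ ¬A3) ∨ ((¬A1 ∧ ¬A2) ∧ A3)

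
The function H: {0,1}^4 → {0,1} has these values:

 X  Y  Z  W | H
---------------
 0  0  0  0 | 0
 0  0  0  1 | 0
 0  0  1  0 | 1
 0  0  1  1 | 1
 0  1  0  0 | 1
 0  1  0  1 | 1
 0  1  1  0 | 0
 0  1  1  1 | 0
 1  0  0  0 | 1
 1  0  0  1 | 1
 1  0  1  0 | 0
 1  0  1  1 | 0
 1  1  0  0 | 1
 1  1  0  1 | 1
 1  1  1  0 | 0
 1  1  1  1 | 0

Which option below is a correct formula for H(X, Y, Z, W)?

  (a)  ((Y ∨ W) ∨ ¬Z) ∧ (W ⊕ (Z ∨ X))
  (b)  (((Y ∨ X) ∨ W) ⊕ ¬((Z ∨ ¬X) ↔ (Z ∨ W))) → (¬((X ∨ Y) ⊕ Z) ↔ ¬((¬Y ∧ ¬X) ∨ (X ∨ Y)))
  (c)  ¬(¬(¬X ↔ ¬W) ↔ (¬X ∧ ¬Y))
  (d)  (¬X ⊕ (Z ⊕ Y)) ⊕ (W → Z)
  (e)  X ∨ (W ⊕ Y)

b

(a): at (0,0,0,1) it gives 1, but H = 0 — eliminated.
(c): at (0,0,0,0) it gives 1, but H = 0 — eliminated.
(d): at (0,0,0,1) it gives 1, but H = 0 — eliminated.
(e): at (0,0,0,1) it gives 1, but H = 0 — eliminated.
(b) is the remaining candidate, and it agrees with H on all 16 inputs.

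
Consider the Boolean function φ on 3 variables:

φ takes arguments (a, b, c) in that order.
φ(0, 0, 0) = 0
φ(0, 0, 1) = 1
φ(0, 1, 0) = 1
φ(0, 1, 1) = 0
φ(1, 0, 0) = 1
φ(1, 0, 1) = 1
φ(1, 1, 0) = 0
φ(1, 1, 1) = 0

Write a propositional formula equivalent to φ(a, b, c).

φ=1 on 4 inputs: (0,0,1), (0,1,0), (1,0,0), (1,0,1). Reading each as a conjunction of literals (¬a·¬b·c, ¬a·b·¬c, a·¬b·¬c, a·¬b·c) and taking the OR gives the canonical DNF.

φ(a, b, c) = ((((a' · b') · c) + ((a' · b) · c')) + ((a · b') · c')) + ((a · b') · c)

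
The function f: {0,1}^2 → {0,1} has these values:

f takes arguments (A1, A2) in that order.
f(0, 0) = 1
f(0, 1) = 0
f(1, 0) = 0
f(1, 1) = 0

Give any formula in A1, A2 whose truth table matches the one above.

f(A1, A2) = not (A1 or A2)

The output is 1 only when every input is 0 — NOR of all inputs.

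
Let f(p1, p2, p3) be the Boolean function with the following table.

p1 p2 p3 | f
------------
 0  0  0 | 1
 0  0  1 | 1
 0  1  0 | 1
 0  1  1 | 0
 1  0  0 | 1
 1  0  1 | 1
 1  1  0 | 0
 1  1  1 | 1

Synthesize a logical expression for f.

f is 0 on only 2 rows — (0,1,1), (1,1,0). Writing each as a minterm (¬p1·p2·p3, p1·p2·¬p3) and OR-ing them characterizes exactly where f=0, so f is the negation of that disjunction.

f(p1, p2, p3) = ~(((~p1 & p2) & p3) | ((p1 & p2) & ~p3))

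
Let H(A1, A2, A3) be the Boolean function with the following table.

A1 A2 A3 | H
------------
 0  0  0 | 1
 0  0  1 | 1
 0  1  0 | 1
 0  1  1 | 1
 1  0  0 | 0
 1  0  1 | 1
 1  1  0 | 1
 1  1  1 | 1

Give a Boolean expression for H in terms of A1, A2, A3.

H(A1, A2, A3) = ((A1 · A2') · A3')'

H is 0 on exactly one input, (1,0,0), whose minterm is A1·¬A2·¬A3. So H is the negation of that single conjunction.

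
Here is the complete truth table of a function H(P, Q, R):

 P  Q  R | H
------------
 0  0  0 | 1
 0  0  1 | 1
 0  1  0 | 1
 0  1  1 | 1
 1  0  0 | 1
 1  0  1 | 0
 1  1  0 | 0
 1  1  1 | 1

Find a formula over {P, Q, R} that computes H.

The 0-rows are (1,0,1), (1,1,0). Take each as a conjunction (P·¬Q·R, P·Q·¬R), form their disjunction, and complement — that gives a formula that is 1 everywhere H is.

H(P, Q, R) = NOT (((P AND NOT Q) AND R) OR ((P AND Q) AND NOT R))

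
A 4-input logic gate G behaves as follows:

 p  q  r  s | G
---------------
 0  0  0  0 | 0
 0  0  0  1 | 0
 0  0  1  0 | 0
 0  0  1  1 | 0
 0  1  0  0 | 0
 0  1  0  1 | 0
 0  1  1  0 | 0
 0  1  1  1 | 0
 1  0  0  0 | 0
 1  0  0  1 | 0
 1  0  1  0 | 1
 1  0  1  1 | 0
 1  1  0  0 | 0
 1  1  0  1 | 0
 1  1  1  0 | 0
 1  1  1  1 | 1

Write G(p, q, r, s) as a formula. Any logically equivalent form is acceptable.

G(p, q, r, s) = (((p · q') · r) · s') + (((p · q) · r) · s)

G=1 on 2 inputs: (1,0,1,0), (1,1,1,1). Reading each as a conjunction of literals (p·¬q·r·¬s, p·q·r·s) and taking the OR gives the canonical DNF.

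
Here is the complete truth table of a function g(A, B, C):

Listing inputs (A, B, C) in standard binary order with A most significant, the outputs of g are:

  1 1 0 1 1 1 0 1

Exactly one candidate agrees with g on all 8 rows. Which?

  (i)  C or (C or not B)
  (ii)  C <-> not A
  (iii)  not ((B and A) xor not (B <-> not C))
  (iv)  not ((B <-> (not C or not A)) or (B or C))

(ii): at (0,0,0) it gives 0, but g = 1 — eliminated.
(iii): at (0,0,0) it gives 0, but g = 1 — eliminated.
(iv): at (0,0,1) it gives 0, but g = 1 — eliminated.
(i) is the remaining candidate, and it agrees with g on all 8 inputs.

i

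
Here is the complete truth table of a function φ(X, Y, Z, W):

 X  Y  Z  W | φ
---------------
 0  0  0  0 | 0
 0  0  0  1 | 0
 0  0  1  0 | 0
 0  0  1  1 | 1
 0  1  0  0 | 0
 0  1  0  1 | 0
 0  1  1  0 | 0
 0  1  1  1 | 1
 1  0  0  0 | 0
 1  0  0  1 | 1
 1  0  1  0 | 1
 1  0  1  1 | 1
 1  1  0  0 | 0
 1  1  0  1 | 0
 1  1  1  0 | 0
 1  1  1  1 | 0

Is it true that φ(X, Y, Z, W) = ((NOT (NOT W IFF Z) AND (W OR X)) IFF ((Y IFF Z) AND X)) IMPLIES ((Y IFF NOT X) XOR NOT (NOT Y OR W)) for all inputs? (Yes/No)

Evaluate ((NOT (NOT W IFF Z) AND (W OR X)) IFF ((Y IFF Z) AND X)) IMPLIES ((Y IFF NOT X) XOR NOT (NOT Y OR W)) on each row and compare to φ:
  X=0, Y=0, Z=0, W=0: formula gives 0, φ = 0 ✓
  X=0, Y=0, Z=0, W=1: formula gives 0, φ = 0 ✓
  X=0, Y=0, Z=1, W=0: formula gives 0, φ = 0 ✓
  X=0, Y=0, Z=1, W=1: formula gives 1, φ = 1 ✓
  …
  X=0, Y=1, Z=0, W=1: formula gives 1, but φ = 0 ✗
Since they disagree at (0,1,0,1), the expression is not a correct formula for φ.

No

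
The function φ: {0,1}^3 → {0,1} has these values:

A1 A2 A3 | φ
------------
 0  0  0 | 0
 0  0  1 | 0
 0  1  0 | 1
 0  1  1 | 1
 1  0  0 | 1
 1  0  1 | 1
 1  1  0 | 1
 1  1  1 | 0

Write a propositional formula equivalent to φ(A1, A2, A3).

φ is 0 on only 3 rows — (0,0,0), (0,0,1), (1,1,1). Writing each as a minterm (¬A1·¬A2·¬A3, ¬A1·¬A2·A3, A1·A2·A3) and OR-ing them characterizes exactly where φ=0, so φ is the negation of that disjunction.

φ(A1, A2, A3) = ~((((~A1 & ~A2) & ~A3) | ((~A1 & ~A2) & A3)) | ((A1 & A2) & A3))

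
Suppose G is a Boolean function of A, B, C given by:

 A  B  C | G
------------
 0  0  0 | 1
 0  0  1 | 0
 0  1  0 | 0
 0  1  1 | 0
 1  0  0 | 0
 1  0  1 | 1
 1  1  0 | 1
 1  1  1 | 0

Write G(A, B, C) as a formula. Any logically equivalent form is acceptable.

Collect the rows where G=1 — (0,0,0), (1,0,1), (1,1,0) — and write one minterm per row: ¬A·¬B·¬C, A·¬B·C, A·B·¬C. Their union (logical OR) reproduces the table exactly.

G(A, B, C) = (((A' · B') · C') + ((A · B') · C)) + ((A · B) · C')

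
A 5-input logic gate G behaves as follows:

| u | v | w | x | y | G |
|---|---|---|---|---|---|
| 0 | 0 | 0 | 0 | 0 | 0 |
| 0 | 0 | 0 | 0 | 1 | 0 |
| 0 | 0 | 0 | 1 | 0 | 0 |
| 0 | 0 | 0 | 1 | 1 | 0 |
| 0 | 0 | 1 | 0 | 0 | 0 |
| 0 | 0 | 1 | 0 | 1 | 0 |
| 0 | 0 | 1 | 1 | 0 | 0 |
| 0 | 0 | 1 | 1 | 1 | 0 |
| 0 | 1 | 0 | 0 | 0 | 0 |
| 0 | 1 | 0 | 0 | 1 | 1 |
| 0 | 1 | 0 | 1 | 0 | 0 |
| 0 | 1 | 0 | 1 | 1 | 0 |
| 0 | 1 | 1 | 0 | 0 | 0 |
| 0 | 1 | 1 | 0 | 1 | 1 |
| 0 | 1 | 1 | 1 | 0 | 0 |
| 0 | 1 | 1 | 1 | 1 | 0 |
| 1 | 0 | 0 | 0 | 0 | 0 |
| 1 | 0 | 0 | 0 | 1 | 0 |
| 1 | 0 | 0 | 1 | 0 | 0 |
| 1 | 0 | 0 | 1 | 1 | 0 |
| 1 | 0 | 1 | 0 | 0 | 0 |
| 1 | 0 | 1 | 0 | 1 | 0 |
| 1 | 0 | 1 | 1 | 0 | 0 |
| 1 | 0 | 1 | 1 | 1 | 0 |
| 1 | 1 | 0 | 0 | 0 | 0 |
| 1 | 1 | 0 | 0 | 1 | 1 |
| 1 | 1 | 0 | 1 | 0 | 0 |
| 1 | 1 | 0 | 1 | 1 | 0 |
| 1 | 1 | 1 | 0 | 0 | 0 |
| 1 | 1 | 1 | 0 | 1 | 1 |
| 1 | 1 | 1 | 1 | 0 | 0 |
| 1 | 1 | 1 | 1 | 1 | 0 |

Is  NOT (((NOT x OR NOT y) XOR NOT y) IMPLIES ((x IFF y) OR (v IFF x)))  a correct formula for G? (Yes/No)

Test each input against both G and the formula:
  u=0, v=0, w=0, x=0, y=0: formula gives 0, G = 0 ✓
  u=0, v=0, w=0, x=0, y=1: formula gives 0, G = 0 ✓
  u=0, v=0, w=0, x=1, y=0: formula gives 0, G = 0 ✓
  u=0, v=0, w=0, x=1, y=1: formula gives 0, G = 0 ✓
  … (the remaining 28 rows also agree.)
All 32 rows match — the expression computes G exactly.

Yes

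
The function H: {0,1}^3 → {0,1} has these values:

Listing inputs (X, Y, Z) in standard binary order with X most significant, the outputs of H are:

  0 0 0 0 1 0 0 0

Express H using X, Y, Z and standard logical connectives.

H is 1 on exactly one input, (1,0,0), whose minterm is X·¬Y·¬Z. So H is just that conjunction.

H(X, Y, Z) = (X & ~Y) & ~Z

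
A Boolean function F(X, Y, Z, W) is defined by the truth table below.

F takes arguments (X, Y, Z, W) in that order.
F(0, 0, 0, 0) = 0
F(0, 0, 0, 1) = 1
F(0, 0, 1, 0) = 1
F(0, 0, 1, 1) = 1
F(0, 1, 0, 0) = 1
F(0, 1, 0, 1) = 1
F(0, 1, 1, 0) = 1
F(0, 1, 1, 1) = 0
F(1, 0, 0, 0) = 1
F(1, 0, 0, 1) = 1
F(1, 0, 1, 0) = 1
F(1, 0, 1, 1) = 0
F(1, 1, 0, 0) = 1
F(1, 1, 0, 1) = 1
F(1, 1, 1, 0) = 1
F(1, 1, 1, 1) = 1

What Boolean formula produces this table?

F(X, Y, Z, W) = not (((((not X and not Y) and not Z) and not W) or (((not X and Y) and Z) and W)) or (((X and not Y) and Z) and W))

There are just 3 zero rows: (0,0,0,0), (0,1,1,1), (1,0,1,1). Their minterms are ¬X·¬Y·¬Z·¬W, ¬X·Y·Z·W, X·¬Y·Z·W; the OR of those covers precisely the 0-outputs, and negating it yields F.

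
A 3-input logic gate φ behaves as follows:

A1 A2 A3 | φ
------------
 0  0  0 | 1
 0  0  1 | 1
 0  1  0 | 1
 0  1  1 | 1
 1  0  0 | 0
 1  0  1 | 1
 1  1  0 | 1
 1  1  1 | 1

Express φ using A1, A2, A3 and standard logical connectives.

Only row (1,0,0) gives 0. So φ is 1 everywhere except there — the complement of the minterm A1·¬A2·¬A3.

φ(A1, A2, A3) = NOT ((A1 AND NOT A2) AND NOT A3)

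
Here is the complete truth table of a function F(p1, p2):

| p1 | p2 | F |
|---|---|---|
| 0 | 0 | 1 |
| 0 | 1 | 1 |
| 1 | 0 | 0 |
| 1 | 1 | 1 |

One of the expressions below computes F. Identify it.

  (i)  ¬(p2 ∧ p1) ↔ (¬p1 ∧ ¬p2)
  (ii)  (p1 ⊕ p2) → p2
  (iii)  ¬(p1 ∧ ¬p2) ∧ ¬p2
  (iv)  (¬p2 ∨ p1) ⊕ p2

ii

(i) fails at (0,1): the formula yields 0, F is 1.
(iii) fails at (0,1): the formula yields 0, F is 1.
(iv) fails at (1,0): the formula yields 1, F is 0.
Only (ii) survives; checking it on all 4 rows confirms it matches F.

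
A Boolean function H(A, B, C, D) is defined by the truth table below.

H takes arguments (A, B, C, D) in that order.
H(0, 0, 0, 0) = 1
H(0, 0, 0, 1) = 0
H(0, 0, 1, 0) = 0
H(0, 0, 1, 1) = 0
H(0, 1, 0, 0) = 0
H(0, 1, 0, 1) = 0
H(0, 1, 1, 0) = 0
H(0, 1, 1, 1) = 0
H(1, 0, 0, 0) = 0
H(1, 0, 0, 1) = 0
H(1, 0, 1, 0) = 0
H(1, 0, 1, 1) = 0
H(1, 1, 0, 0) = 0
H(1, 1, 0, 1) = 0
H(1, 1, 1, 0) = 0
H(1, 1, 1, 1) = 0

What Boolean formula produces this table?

The output is 1 only when every input is 0 — NOR of all inputs.

H(A, B, C, D) = (((A + B) + C) + D)'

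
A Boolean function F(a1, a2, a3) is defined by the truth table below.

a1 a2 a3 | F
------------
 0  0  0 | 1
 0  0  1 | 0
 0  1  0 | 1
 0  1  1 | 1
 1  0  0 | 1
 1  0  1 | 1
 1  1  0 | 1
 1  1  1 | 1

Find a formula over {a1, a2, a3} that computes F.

F(a1, a2, a3) = ((a1' · a2') · a3)'

F is 0 on exactly one input, (0,0,1), whose minterm is ¬a1·¬a2·a3. So F is the negation of that single conjunction.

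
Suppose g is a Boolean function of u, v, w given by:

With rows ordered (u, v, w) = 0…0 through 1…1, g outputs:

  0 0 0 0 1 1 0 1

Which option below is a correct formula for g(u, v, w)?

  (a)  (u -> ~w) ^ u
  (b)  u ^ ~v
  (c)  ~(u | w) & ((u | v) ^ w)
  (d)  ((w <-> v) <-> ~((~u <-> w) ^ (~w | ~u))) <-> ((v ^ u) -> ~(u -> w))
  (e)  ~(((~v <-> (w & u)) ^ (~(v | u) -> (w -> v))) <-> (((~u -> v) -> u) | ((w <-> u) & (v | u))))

(a) fails at (0,0,0): the formula yields 1, g is 0.
(b) fails at (0,0,0): the formula yields 1, g is 0.
(c) fails at (0,1,0): the formula yields 1, g is 0.
(e) fails at (0,0,1): the formula yields 1, g is 0.
(d) is the remaining candidate, and it agrees with g on all 8 inputs.

d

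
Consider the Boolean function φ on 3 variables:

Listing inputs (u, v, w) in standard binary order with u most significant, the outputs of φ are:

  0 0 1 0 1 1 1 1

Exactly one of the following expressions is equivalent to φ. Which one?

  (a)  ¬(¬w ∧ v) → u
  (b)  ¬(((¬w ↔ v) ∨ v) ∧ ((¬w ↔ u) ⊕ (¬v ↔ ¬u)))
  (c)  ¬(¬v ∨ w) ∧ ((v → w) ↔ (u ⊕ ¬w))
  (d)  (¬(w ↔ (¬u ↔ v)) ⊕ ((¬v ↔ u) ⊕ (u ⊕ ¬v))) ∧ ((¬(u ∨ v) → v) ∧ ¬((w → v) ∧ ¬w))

(b) disagrees with φ on (0,0,0) (formula → 1, table → 0); rule it out.
(c) disagrees with φ on (0,1,0) (formula → 0, table → 1); rule it out.
(d) disagrees with φ on (0,1,0) (formula → 0, table → 1); rule it out.
(a) is the remaining candidate, and it agrees with φ on all 8 inputs.

a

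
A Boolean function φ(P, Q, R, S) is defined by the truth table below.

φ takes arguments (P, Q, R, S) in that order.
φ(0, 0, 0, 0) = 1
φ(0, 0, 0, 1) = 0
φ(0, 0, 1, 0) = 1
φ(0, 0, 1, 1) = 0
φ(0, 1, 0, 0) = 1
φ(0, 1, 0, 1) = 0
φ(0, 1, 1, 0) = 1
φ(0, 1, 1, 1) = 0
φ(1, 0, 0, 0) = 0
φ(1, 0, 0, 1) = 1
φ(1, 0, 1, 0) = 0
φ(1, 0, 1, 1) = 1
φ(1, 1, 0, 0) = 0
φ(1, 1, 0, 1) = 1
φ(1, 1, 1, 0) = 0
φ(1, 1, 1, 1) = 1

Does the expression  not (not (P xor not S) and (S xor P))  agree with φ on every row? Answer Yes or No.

Evaluate not (not (P xor not S) and (S xor P)) on each row and compare to φ:
  P=0, Q=0, R=0, S=0: formula gives 1, φ = 1 ✓
  P=0, Q=0, R=0, S=1: formula gives 0, φ = 0 ✓
  P=0, Q=0, R=1, S=0: formula gives 1, φ = 1 ✓
  P=0, Q=0, R=1, S=1: formula gives 0, φ = 0 ✓
  …and likewise for the remaining 12 rows.
Every row agrees, so the formula is equivalent.

Yes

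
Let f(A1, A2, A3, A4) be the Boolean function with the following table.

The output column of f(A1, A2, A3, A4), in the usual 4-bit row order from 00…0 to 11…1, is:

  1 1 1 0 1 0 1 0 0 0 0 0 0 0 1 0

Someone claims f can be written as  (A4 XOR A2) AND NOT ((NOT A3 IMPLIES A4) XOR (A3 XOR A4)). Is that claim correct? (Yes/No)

No

Evaluate (A4 XOR A2) AND NOT ((NOT A3 IMPLIES A4) XOR (A3 XOR A4)) on each row and compare to f:
  A1=0, A2=0, A3=0, A4=0: formula gives 0, but f = 1 ✗
Row (0,0,0,0) is a counterexample, so the formula is not equivalent to f.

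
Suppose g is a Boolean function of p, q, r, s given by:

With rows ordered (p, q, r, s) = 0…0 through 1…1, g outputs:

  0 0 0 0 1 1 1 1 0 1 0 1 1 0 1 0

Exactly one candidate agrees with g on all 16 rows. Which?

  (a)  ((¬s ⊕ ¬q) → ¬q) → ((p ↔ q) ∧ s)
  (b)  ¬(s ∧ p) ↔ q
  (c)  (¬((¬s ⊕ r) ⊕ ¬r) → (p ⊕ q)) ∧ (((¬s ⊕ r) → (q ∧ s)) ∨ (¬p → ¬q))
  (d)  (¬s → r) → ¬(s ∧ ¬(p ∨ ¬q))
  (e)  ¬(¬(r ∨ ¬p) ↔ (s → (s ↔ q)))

(a) fails at (0,0,0,1): the formula yields 1, g is 0.
(c) fails at (0,0,0,1): the formula yields 1, g is 0.
(d) fails at (0,0,0,0): the formula yields 1, g is 0.
(e) fails at (0,0,0,0): the formula yields 1, g is 0.
(b) is the remaining candidate, and it agrees with g on all 16 inputs.

b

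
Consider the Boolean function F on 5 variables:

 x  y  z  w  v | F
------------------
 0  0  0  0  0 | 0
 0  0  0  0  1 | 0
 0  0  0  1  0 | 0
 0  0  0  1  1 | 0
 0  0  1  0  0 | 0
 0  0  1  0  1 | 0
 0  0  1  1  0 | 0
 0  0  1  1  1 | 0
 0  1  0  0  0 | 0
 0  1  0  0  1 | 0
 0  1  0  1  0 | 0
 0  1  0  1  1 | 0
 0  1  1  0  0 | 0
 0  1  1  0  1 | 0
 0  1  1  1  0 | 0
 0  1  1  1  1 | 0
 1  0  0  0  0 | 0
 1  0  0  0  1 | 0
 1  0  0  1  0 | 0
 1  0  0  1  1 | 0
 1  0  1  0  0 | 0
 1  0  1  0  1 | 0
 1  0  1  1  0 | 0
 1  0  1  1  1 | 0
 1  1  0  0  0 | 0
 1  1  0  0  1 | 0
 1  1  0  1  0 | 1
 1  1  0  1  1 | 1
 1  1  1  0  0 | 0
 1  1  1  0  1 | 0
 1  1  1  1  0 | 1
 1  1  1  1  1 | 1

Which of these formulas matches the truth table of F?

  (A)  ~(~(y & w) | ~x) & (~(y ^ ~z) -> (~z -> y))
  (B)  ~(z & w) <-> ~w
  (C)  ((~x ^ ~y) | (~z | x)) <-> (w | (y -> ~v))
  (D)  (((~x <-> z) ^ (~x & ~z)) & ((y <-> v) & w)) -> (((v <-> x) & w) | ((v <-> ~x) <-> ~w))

(B) fails at (0,0,0,0,0): the formula yields 1, F is 0.
(C) fails at (0,0,0,0,0): the formula yields 1, F is 0.
(D) fails at (0,0,0,0,0): the formula yields 1, F is 0.
That leaves (A). Evaluating it on every row reproduces the table of F exactly.

A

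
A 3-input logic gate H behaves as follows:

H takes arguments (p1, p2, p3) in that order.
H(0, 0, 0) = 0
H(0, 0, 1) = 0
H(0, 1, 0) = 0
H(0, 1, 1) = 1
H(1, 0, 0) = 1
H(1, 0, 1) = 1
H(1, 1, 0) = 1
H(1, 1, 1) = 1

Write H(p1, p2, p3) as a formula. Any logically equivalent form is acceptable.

The 0-rows are (0,0,0), (0,0,1), (0,1,0). Take each as a conjunction (¬p1·¬p2·¬p3, ¬p1·¬p2·p3, ¬p1·p2·¬p3), form their disjunction, and complement — that gives a formula that is 1 everywhere H is.

H(p1, p2, p3) = ~((((~p1 & ~p2) & ~p3) | ((~p1 & ~p2) & p3)) | ((~p1 & p2) & ~p3))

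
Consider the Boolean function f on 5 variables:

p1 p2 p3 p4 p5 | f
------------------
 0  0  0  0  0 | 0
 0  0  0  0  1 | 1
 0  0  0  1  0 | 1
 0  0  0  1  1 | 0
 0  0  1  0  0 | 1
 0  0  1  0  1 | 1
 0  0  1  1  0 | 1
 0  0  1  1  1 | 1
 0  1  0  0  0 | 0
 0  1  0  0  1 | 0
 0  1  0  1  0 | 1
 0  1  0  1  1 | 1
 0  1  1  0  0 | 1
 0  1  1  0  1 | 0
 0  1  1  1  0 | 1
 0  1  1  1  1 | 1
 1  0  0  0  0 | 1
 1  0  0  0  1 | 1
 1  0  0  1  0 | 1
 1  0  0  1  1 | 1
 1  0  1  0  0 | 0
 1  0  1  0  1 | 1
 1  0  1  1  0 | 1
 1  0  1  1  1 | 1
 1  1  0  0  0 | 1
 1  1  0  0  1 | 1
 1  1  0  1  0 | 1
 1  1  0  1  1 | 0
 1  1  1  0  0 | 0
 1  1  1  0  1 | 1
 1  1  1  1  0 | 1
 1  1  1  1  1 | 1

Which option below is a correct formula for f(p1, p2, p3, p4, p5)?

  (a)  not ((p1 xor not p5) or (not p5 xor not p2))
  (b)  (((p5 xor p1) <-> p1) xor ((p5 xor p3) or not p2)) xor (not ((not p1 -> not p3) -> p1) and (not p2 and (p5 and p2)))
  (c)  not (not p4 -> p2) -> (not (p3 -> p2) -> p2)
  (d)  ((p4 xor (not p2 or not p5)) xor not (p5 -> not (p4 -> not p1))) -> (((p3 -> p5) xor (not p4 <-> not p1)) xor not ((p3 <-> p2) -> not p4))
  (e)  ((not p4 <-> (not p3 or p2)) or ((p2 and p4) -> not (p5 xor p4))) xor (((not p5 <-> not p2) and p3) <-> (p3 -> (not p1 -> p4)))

(a): at (0,0,0,0,1) it gives 0, but f = 1 — eliminated.
(b): at (0,0,0,1,0) it gives 0, but f = 1 — eliminated.
(c): at (0,0,0,0,0) it gives 1, but f = 0 — eliminated.
(e): at (0,0,0,0,0) it gives 1, but f = 0 — eliminated.
That leaves (d). Evaluating it on every row reproduces the table of f exactly.

d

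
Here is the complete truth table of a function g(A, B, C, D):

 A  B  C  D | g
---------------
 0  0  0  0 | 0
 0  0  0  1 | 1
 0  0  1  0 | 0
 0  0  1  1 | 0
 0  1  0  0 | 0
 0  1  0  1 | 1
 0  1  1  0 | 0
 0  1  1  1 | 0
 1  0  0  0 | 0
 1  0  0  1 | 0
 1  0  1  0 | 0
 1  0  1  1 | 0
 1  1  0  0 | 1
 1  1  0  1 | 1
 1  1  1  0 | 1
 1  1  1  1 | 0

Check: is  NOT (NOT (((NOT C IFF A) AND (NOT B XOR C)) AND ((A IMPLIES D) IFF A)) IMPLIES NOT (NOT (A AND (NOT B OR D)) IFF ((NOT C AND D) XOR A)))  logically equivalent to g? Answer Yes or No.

Evaluate NOT (NOT (((NOT C IFF A) AND (NOT B XOR C)) AND ((A IMPLIES D) IFF A)) IMPLIES NOT (NOT (A AND (NOT B OR D)) IFF ((NOT C AND D) XOR A))) on each row and compare to g:
  A=0, B=0, C=0, D=0: formula gives 0, g = 0 ✓
  A=0, B=0, C=0, D=1: formula gives 1, g = 1 ✓
  A=0, B=0, C=1, D=0: formula gives 0, g = 0 ✓
  A=0, B=0, C=1, D=1: formula gives 0, g = 0 ✓
  …and likewise for the remaining 12 rows.
Every row agrees, so the formula is equivalent.

Yes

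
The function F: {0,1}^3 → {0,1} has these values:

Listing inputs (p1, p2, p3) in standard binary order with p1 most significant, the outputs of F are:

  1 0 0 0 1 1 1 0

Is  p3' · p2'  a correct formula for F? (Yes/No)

No

Check the formula against F row by row:
  p1=0, p2=0, p3=0: formula gives 1, F = 1 ✓
  p1=0, p2=0, p3=1: formula gives 0, F = 0 ✓
  p1=0, p2=1, p3=0: formula gives 0, F = 0 ✓
  p1=0, p2=1, p3=1: formula gives 0, F = 0 ✓
  p1=1, p2=0, p3=0: formula gives 1, F = 1 ✓
  p1=1, p2=0, p3=1: formula gives 0, but F = 1 ✗
Since they disagree at (1,0,1), the expression is not a correct formula for F.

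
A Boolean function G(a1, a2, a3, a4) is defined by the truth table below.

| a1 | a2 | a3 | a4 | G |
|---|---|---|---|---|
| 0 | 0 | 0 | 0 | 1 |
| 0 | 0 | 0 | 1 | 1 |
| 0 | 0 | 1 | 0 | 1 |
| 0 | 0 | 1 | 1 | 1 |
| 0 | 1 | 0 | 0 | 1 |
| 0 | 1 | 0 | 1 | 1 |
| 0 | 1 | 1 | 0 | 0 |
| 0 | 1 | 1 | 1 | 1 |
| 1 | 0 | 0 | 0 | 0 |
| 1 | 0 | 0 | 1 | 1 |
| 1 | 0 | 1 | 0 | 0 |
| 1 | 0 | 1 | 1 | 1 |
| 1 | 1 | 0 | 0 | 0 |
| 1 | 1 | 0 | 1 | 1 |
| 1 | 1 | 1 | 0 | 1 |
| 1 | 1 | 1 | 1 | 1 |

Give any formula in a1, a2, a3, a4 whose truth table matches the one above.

G is 0 on only 4 rows — (0,1,1,0), (1,0,0,0), (1,0,1,0), (1,1,0,0). Writing each as a minterm (¬a1·a2·a3·¬a4, a1·¬a2·¬a3·¬a4, a1·¬a2·a3·¬a4, a1·a2·¬a3·¬a4) and OR-ing them characterizes exactly where G=0, so G is the negation of that disjunction.

G(a1, a2, a3, a4) = ¬((((((¬a1 ∧ a2) ∧ a3) ∧ ¬a4) ∨ (((a1 ∧ ¬a2) ∧ ¬a3) ∧ ¬a4)) ∨ (((a1 ∧ ¬a2) ∧ a3) ∧ ¬a4)) ∨ (((a1 ∧ a2) ∧ ¬a3) ∧ ¬a4))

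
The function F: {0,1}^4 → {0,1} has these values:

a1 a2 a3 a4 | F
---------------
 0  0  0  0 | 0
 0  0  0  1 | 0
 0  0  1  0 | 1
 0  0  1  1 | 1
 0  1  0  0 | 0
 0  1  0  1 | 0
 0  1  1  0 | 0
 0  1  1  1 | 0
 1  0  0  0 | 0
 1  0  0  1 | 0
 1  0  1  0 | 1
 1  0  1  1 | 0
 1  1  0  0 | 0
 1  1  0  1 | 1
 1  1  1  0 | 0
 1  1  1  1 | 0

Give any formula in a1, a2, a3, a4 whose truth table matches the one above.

F(a1, a2, a3, a4) = (((((not a1 and not a2) and a3) and not a4) or (((not a1 and not a2) and a3) and a4)) or (((a1 and not a2) and a3) and not a4)) or (((a1 and a2) and not a3) and a4)

F=1 on 4 inputs: (0,0,1,0), (0,0,1,1), (1,0,1,0), (1,1,0,1). Reading each as a conjunction of literals (¬a1·¬a2·a3·¬a4, ¬a1·¬a2·a3·a4, a1·¬a2·a3·¬a4, a1·a2·¬a3·a4) and taking the OR gives the canonical DNF.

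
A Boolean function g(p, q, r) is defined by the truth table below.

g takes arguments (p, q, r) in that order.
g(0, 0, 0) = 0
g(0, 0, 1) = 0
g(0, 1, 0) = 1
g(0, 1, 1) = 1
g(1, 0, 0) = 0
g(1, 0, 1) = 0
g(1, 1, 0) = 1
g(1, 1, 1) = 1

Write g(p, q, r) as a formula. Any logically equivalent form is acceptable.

The output simply equals q.

g(p, q, r) = q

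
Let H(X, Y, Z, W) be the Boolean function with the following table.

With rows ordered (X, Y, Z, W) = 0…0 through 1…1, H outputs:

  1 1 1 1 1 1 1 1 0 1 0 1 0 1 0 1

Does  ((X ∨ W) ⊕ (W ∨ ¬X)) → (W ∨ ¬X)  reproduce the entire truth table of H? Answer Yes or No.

Yes

Test each input against both H and the formula:
  X=0, Y=0, Z=0, W=0: formula gives 1, H = 1 ✓
  X=0, Y=0, Z=0, W=1: formula gives 1, H = 1 ✓
  X=0, Y=0, Z=1, W=0: formula gives 1, H = 1 ✓
  X=0, Y=0, Z=1, W=1: formula gives 1, H = 1 ✓
  … (the remaining 12 rows also agree.)
No disagreement on any input; they are logically equivalent.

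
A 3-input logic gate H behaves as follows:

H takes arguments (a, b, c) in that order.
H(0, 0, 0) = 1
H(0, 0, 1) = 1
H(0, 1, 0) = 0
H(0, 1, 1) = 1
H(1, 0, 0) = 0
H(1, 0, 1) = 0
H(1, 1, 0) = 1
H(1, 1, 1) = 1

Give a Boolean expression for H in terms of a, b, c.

There are just 3 zero rows: (0,1,0), (1,0,0), (1,0,1). Their minterms are ¬a·b·¬c, a·¬b·¬c, a·¬b·c; the OR of those covers precisely the 0-outputs, and negating it yields H.

H(a, b, c) = not ((((not a and b) and not c) or ((a and not b) and not c)) or ((a and not b) and c))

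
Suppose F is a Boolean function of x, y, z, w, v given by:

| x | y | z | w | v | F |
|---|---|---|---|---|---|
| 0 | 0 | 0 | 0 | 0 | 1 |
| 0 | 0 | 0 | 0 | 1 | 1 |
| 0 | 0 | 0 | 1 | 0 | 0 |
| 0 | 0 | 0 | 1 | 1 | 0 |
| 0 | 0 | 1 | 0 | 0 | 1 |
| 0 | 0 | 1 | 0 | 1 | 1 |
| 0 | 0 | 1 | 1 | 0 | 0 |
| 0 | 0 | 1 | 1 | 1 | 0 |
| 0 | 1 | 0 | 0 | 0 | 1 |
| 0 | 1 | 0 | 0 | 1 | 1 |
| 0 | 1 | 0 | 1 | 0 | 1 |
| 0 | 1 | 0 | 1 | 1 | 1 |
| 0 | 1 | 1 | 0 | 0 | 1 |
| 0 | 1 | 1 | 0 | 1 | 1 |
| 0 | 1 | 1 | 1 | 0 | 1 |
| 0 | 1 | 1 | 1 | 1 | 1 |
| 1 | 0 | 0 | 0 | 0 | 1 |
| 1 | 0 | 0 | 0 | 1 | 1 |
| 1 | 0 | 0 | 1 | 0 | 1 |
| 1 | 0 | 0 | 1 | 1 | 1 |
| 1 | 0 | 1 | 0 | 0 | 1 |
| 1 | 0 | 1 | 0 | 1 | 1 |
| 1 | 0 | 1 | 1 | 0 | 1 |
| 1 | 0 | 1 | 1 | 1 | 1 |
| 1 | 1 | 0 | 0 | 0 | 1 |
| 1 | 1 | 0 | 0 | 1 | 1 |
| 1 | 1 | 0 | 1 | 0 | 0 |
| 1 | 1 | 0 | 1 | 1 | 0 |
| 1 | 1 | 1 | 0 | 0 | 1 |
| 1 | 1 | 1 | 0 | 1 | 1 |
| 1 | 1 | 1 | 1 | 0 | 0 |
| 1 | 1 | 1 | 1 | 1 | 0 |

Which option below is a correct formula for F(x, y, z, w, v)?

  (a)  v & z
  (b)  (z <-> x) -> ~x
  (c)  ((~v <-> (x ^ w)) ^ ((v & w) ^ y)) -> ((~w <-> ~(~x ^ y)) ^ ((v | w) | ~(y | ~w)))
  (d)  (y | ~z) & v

(a) disagrees with F on (0,0,0,0,0) (formula → 0, table → 1); rule it out.
(b) disagrees with F on (0,0,0,1,0) (formula → 1, table → 0); rule it out.
(d) disagrees with F on (0,0,0,0,0) (formula → 0, table → 1); rule it out.
(c) is the remaining candidate, and it agrees with F on all 32 inputs.

c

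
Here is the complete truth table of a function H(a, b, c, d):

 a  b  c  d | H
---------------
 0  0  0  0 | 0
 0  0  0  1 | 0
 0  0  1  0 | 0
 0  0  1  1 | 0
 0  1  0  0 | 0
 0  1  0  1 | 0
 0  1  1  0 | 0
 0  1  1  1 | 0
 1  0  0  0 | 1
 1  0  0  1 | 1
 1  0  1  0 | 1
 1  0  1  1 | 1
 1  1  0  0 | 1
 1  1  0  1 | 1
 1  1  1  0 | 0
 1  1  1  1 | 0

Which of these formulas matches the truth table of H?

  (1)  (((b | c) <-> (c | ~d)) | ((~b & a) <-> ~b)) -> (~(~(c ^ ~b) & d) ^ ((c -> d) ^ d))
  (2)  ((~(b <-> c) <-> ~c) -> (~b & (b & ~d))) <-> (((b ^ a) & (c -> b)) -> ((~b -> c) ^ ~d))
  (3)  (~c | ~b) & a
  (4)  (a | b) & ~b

3

(1) disagrees with H on (0,0,0,0) (formula → 1, table → 0); rule it out.
(2) disagrees with H on (0,0,0,0) (formula → 1, table → 0); rule it out.
(4) disagrees with H on (1,1,0,0) (formula → 0, table → 1); rule it out.
Only (3) survives; checking it on all 16 rows confirms it matches H.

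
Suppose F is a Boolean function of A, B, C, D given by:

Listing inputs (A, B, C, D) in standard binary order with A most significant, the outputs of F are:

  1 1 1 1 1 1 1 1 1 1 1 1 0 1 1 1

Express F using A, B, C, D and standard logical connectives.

F(A, B, C, D) = ~(((A & B) & ~C) & ~D)

F is 0 on exactly one input, (1,1,0,0), whose minterm is A·B·¬C·¬D. So F is the negation of that single conjunction.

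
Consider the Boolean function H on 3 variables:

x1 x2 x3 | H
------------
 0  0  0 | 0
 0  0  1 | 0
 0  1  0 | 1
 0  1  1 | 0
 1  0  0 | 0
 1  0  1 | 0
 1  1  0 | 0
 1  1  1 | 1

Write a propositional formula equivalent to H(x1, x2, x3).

The 1-rows are (0,1,0), (1,1,1). Each contributes one minterm — ¬x1·x2·¬x3; x1·x2·x3 — and their disjunction is a sum-of-products form of H.

H(x1, x2, x3) = ((not x1 and x2) and not x3) or ((x1 and x2) and x3)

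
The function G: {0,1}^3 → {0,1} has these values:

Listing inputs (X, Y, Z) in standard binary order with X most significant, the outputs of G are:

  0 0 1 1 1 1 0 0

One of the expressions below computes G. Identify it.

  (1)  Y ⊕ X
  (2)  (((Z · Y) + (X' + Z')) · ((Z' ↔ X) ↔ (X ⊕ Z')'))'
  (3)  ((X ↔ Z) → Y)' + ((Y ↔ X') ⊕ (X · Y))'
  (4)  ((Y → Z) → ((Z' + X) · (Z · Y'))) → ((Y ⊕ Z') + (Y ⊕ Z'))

(2): at (0,1,0) it gives 0, but G = 1 — eliminated.
(3): at (0,0,0) it gives 1, but G = 0 — eliminated.
(4): at (0,0,0) it gives 1, but G = 0 — eliminated.
(1) is the remaining candidate, and it agrees with G on all 8 inputs.

1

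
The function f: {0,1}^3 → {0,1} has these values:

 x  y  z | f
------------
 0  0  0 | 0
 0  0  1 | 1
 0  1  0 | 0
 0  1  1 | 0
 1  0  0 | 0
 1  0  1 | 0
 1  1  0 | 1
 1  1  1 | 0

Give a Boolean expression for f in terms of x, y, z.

f=1 on 2 inputs: (0,0,1), (1,1,0). Reading each as a conjunction of literals (¬x·¬y·z, x·y·¬z) and taking the OR gives the canonical DNF.

f(x, y, z) = ((not x and not y) and z) or ((x and y) and not z)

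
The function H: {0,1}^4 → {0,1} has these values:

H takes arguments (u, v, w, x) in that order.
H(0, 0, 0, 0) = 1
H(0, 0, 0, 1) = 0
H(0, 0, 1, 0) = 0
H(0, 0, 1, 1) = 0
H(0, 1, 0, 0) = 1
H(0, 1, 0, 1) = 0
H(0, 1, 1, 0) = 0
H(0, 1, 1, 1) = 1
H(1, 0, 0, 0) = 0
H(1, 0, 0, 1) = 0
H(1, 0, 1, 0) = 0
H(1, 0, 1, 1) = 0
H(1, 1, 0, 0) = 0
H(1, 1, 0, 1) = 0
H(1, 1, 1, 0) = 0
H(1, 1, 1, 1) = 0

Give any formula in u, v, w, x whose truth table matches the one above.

H=1 on 3 inputs: (0,0,0,0), (0,1,0,0), (0,1,1,1). Reading each as a conjunction of literals (¬u·¬v·¬w·¬x, ¬u·v·¬w·¬x, ¬u·v·w·x) and taking the OR gives the canonical DNF.

H(u, v, w, x) = ((((not u and not v) and not w) and not x) or (((not u and v) and not w) and not x)) or (((not u and v) and w) and x)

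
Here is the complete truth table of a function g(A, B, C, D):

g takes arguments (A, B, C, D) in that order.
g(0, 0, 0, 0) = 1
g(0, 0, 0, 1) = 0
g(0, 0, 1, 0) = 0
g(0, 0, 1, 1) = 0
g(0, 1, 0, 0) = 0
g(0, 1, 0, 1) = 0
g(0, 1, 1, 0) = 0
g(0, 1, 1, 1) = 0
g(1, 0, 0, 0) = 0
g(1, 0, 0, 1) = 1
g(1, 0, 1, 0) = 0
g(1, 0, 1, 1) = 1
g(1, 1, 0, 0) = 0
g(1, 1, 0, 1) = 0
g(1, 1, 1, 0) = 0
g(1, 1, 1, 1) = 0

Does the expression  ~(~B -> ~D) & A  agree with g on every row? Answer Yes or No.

No

Test each input against both g and the formula:
  A=0, B=0, C=0, D=0: formula gives 0, but g = 1 ✗
Since they disagree at (0,0,0,0), the expression is not a correct formula for g.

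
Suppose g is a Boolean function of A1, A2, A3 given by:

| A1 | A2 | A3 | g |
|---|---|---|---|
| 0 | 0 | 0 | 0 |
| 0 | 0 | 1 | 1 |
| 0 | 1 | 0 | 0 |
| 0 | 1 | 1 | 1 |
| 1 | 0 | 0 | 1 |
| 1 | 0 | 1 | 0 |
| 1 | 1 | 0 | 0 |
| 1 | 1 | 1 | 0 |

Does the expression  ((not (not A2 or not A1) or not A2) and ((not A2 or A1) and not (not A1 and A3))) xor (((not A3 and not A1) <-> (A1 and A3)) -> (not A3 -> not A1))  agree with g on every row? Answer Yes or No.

No

Evaluate ((not (not A2 or not A1) or not A2) and ((not A2 or A1) and not (not A1 and A3))) xor (((not A3 and not A1) <-> (A1 and A3)) -> (not A3 -> not A1)) on each row and compare to g:
  A1=0, A2=0, A3=0: formula gives 0, g = 0 ✓
  A1=0, A2=0, A3=1: formula gives 1, g = 1 ✓
  A1=0, A2=1, A3=0: formula gives 1, but g = 0 ✗
A single disagreement suffices: at (0,1,0) they differ, so the formula does not compute g.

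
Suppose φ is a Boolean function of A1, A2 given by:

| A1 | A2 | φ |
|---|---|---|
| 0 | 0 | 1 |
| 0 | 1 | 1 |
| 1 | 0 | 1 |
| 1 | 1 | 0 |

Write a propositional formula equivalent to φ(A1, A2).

The output is 0 only when every input is 1 — NAND of all inputs.

φ(A1, A2) = (A1 · A2)'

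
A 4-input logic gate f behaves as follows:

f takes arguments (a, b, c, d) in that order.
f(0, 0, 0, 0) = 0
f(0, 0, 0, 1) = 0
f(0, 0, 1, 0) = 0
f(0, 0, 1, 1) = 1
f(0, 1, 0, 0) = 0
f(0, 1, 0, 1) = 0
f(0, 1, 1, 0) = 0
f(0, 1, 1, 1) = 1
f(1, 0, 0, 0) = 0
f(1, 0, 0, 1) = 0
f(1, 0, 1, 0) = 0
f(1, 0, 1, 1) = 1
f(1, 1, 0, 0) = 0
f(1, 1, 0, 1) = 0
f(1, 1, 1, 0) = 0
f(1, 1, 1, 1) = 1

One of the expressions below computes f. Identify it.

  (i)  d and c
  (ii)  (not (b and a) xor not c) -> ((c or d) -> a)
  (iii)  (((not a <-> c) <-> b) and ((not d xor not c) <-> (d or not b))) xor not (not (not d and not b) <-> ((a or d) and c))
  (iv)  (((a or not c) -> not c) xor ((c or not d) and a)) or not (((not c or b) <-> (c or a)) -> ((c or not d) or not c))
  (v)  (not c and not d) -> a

i

(ii): at (0,0,0,0) it gives 1, but f = 0 — eliminated.
(iii): at (0,0,1,1) it gives 0, but f = 1 — eliminated.
(iv): at (0,0,0,0) it gives 1, but f = 0 — eliminated.
(v): at (0,0,0,1) it gives 1, but f = 0 — eliminated.
(i) is the remaining candidate, and it agrees with f on all 16 inputs.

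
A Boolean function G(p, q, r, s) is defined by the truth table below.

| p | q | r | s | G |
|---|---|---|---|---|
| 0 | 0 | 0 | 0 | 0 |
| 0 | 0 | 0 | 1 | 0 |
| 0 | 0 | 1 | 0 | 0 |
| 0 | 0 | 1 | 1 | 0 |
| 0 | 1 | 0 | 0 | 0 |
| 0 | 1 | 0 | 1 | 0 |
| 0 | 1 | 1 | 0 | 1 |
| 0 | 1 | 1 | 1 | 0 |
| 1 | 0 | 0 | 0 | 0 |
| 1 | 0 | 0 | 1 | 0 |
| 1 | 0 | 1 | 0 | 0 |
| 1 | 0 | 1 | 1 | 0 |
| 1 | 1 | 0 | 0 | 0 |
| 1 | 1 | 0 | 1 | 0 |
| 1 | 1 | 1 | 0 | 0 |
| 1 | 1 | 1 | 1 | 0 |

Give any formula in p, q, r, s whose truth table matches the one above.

G(p, q, r, s) = ((NOT p AND q) AND r) AND NOT s

Only row (0,1,1,0) gives 1. That row's minterm ¬p·q·r·¬s is G directly.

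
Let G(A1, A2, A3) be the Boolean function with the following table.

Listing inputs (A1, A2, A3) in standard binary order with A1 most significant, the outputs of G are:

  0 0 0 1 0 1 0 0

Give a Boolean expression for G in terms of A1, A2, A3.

G(A1, A2, A3) = ((not A1 and A2) and A3) or ((A1 and not A2) and A3)

Collect the rows where G=1 — (0,1,1), (1,0,1) — and write one minterm per row: ¬A1·A2·A3, A1·¬A2·A3. Their union (logical OR) reproduces the table exactly.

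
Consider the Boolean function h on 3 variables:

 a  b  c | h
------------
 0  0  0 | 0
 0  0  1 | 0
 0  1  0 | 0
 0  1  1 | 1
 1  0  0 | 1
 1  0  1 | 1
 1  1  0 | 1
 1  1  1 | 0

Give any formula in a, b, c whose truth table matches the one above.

h(a, b, c) = ((((¬a ∧ b) ∧ c) ∨ ((a ∧ ¬b) ∧ ¬c)) ∨ ((a ∧ ¬b) ∧ c)) ∨ ((a ∧ b) ∧ ¬c)

h=1 on 4 inputs: (0,1,1), (1,0,0), (1,0,1), (1,1,0). Reading each as a conjunction of literals (¬a·b·c, a·¬b·¬c, a·¬b·c, a·b·¬c) and taking the OR gives the canonical DNF.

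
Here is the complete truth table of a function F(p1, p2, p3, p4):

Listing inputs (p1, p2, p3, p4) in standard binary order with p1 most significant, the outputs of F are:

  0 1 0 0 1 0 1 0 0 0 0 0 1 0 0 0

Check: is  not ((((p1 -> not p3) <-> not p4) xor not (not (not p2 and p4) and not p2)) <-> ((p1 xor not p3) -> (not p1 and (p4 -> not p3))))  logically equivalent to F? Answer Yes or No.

No

Test each input against both F and the formula:
  p1=0, p2=0, p3=0, p4=0: formula gives 0, F = 0 ✓
  p1=0, p2=0, p3=0, p4=1: formula gives 0, but F = 1 ✗
A single disagreement suffices: at (0,0,0,1) they differ, so the formula does not compute F.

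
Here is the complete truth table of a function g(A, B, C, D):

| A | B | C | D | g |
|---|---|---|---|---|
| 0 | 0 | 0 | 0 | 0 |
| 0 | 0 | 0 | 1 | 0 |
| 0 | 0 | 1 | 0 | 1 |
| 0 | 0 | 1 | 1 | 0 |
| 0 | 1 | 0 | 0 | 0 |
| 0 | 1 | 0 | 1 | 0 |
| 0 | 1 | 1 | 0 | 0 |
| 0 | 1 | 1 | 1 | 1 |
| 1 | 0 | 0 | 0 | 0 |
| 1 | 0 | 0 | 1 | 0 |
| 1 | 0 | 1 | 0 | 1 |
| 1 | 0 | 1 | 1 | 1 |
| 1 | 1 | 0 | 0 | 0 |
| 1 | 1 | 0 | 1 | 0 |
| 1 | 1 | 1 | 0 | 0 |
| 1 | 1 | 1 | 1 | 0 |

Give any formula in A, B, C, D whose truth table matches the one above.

The 1-rows are (0,0,1,0), (0,1,1,1), (1,0,1,0), (1,0,1,1). Each contributes one minterm — ¬A·¬B·C·¬D; ¬A·B·C·D; A·¬B·C·¬D; A·¬B·C·D — and their disjunction is a sum-of-products form of g.

g(A, B, C, D) = (((((¬A ∧ ¬B) ∧ C) ∧ ¬D) ∨ (((¬A ∧ B) ∧ C) ∧ D)) ∨ (((A ∧ ¬B) ∧ C) ∧ ¬D)) ∨ (((A ∧ ¬B) ∧ C) ∧ D)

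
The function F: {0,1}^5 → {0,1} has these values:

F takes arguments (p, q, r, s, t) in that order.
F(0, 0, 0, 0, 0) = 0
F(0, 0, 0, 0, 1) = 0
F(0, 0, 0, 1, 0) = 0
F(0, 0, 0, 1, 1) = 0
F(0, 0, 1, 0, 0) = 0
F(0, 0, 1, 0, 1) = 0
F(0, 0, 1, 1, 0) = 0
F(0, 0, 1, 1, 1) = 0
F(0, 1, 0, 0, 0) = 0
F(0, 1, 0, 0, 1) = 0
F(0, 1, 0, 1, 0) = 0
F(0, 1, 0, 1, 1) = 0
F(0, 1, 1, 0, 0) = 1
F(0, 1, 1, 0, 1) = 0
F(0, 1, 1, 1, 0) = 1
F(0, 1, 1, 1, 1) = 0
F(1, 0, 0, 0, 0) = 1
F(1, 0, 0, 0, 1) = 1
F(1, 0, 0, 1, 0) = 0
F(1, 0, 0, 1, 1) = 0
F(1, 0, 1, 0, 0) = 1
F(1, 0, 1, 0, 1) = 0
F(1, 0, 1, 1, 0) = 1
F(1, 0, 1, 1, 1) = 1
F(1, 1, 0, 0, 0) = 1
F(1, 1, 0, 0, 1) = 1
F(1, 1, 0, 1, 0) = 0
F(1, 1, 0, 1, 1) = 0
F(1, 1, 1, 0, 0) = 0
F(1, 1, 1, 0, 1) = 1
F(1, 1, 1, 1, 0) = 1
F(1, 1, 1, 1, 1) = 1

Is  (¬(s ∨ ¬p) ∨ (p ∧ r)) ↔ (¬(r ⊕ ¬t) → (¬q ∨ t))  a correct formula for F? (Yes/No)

No

Check the formula against F row by row:
  p=0, q=0, r=0, s=0, t=0: formula gives 0, F = 0 ✓
  p=0, q=0, r=0, s=0, t=1: formula gives 0, F = 0 ✓
  p=0, q=0, r=0, s=1, t=0: formula gives 0, F = 0 ✓
  p=0, q=0, r=0, s=1, t=1: formula gives 0, F = 0 ✓
  …
  p=1, q=0, r=1, s=0, t=1: formula gives 1, but F = 0 ✗
Row (1,0,1,0,1) is a counterexample, so the formula is not equivalent to F.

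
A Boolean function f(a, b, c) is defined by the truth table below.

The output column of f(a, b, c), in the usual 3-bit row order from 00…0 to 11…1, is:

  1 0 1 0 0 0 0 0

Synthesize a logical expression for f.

The 1-rows are (0,0,0), (0,1,0). Each contributes one minterm — ¬a·¬b·¬c; ¬a·b·¬c — and their disjunction is a sum-of-products form of f.

f(a, b, c) = ((not a and not b) and not c) or ((not a and b) and not c)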